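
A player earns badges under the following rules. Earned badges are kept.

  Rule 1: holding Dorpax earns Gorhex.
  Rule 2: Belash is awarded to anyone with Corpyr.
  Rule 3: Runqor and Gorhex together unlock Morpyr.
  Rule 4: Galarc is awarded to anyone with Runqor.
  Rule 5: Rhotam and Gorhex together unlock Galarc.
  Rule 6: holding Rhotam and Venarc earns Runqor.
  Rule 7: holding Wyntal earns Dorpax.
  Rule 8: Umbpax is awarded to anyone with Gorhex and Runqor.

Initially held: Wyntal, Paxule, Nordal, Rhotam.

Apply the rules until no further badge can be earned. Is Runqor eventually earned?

Runqor would need Rhotam and Venarc (Rule 6), but Venarc is never earned.

No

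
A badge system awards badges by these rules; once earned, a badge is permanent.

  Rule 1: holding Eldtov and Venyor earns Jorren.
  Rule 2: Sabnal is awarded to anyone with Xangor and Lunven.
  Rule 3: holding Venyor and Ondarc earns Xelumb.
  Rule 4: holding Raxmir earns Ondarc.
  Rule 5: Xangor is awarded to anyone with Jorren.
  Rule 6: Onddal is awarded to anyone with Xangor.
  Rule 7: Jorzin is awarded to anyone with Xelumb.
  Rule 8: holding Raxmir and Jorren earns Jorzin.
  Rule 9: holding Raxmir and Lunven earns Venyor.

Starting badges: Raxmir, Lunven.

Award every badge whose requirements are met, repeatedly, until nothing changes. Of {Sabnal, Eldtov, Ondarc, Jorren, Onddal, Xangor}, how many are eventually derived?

1

With Raxmir, Ondarc is earned (Rule 4).
Sabnal would need Xangor and Lunven (Rule 2), but Xangor is never earned.
No rule produces Eldtov, and it is not given.
Ondarc: reached.
Jorren would need Eldtov and Venyor (Rule 1), but Eldtov is never earned.
Onddal would need Xangor (Rule 6), but Xangor is never earned.
Xangor would need Jorren (Rule 5), but Jorren is never earned.
Reached: Ondarc — 1 of the 6.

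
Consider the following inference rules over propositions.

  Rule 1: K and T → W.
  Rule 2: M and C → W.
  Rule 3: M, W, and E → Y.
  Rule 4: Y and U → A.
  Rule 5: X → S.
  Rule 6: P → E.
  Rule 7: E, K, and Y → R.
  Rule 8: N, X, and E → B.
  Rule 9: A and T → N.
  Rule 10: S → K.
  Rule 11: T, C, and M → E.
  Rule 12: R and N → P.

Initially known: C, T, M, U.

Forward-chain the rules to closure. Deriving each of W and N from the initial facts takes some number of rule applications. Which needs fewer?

W

W: From M and C, Rule 2 gives W. [1 rule application]
N: T, C, and M hold, so E follows (Rule 11). From M and C, Rule 2 gives W. From M, W, and E, Rule 3 gives Y. From Y and U, Rule 4 gives A. From A and T, Rule 9 gives N. [5 rule applications]
W needs fewer.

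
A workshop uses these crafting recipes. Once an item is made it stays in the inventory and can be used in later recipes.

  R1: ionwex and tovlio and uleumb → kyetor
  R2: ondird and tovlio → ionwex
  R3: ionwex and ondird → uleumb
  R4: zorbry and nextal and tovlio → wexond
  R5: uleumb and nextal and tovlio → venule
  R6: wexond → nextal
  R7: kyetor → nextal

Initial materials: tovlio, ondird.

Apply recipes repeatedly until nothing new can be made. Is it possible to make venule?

Yes

Using R2, ondird and tovlio make ionwex.
ionwex and ondird → uleumb (R3).
Using R1, ionwex, tovlio, and uleumb make kyetor.
kyetor → nextal (R7).
uleumb and nextal and tovlio → venule (R5).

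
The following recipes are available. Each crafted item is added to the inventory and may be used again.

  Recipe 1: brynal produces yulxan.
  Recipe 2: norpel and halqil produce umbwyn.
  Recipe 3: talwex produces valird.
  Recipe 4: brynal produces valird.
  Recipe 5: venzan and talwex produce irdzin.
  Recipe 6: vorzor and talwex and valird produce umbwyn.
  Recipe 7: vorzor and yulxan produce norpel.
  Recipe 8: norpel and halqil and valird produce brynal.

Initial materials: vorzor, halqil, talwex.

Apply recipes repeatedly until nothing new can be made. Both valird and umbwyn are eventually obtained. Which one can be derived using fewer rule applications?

valird

valird: talwex → valird (Recipe 3). [1 rule application]
umbwyn: talwex → valird (Recipe 3). Using Recipe 6, vorzor, talwex, and valird make umbwyn. [2 rule applications]
valird needs fewer.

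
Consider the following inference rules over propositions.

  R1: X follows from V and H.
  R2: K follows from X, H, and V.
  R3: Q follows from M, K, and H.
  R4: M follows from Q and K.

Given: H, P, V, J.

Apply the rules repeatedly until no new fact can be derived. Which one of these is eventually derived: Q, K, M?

V and H hold, so X follows (R1).
X, H, and V hold, so K follows (R2).
Q would need M, K, and H (R3), but M is never established. M would need Q and K (R4), but Q is never established.

K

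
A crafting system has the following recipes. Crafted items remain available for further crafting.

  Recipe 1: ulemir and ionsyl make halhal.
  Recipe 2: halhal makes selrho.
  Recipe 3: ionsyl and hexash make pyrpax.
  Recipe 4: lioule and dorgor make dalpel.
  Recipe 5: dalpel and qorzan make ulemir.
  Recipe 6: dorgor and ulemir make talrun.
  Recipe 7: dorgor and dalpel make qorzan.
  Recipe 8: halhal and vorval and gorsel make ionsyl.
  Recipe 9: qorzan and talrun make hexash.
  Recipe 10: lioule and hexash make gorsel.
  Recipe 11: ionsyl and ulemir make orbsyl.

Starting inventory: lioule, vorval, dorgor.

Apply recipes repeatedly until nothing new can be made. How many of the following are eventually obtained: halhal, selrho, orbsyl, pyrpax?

halhal would need ulemir and ionsyl (Recipe 1), but ionsyl is never obtained.
selrho would need halhal (Recipe 2), but halhal is never obtained.
orbsyl would need ionsyl and ulemir (Recipe 11), but ionsyl is never obtained.
pyrpax would need ionsyl and hexash (Recipe 3), but ionsyl is never obtained.
None of the 4 are reached.

0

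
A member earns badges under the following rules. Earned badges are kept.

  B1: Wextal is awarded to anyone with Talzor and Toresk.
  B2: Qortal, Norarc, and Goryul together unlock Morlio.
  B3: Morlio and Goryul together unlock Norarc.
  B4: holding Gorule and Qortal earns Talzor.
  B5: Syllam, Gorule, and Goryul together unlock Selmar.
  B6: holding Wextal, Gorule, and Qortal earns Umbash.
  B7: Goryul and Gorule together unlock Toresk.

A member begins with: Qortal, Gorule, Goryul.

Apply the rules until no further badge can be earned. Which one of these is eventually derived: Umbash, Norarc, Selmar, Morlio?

Umbash

With Gorule and Qortal, Talzor is earned (B4).
With Goryul and Gorule, Toresk is earned (B7).
With Talzor and Toresk, Wextal is earned (B1).
With Wextal, Gorule, and Qortal, Umbash is earned (B6).
Norarc would need Morlio and Goryul (B3), but Morlio is never earned. Morlio would need Qortal, Norarc, and Goryul (B2), but Norarc is never earned. Selmar would need Syllam, Gorule, and Goryul (B5), but Syllam is never earned.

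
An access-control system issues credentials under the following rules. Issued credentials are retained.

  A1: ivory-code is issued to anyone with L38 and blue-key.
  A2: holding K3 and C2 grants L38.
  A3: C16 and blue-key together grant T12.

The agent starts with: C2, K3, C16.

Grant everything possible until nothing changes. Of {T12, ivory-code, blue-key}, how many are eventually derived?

0

T12 would need C16 and blue-key (A3), but blue-key is never granted.
ivory-code would need L38 and blue-key (A1), but blue-key is never granted.
No rule produces blue-key, and it is not given.
None of the 3 are reached.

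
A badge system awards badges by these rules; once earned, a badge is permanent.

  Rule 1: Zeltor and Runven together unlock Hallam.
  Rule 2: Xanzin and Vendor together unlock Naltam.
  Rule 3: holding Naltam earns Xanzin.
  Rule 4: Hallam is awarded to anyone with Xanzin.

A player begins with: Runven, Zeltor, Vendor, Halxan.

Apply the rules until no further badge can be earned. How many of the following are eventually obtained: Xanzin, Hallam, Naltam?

With Zeltor and Runven, Hallam is earned (Rule 1).
Xanzin would need Naltam (Rule 3), but Naltam is never earned.
Hallam: reached.
Naltam would need Xanzin and Vendor (Rule 2), but Xanzin is never earned.
Reached: Hallam — 1 of the 3.

1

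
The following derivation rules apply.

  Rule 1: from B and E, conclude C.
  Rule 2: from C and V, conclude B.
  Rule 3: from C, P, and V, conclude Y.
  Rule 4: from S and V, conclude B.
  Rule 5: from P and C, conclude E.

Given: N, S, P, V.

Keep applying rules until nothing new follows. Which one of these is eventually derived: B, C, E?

S and V hold, so B follows (Rule 4).
C would need B and E (Rule 1), but E is never established. E would need P and C (Rule 5), but C is never established.

B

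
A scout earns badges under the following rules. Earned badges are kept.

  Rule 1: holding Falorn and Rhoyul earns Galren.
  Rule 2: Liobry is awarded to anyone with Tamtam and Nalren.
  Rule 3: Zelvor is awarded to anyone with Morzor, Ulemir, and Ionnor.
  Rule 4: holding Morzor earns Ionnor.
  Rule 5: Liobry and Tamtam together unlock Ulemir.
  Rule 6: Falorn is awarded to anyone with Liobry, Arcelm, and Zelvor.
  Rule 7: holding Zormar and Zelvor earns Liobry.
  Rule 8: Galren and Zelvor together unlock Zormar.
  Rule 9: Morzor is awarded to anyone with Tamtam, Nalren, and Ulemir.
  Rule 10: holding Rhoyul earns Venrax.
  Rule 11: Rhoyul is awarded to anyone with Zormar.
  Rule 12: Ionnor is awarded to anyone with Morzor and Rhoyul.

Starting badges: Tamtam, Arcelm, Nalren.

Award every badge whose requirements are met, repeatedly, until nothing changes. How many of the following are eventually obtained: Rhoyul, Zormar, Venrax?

0

Rhoyul would need Zormar (Rule 11), but Zormar is never earned.
Zormar would need Galren and Zelvor (Rule 8), but Galren is never earned.
Venrax would need Rhoyul (Rule 10), but Rhoyul is never earned.
None of the 3 are reached.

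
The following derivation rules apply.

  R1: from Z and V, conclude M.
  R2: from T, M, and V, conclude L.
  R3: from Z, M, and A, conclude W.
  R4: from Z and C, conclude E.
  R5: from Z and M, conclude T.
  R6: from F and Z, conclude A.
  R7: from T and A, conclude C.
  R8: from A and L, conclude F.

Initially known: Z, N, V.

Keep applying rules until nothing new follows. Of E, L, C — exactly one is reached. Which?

L

Z and V hold, so M follows (R1).
Z and M hold, so T follows (R5).
T, M, and V hold, so L follows (R2).
C would need T and A (R7), but A is never established. E would need Z and C (R4), but C is never established.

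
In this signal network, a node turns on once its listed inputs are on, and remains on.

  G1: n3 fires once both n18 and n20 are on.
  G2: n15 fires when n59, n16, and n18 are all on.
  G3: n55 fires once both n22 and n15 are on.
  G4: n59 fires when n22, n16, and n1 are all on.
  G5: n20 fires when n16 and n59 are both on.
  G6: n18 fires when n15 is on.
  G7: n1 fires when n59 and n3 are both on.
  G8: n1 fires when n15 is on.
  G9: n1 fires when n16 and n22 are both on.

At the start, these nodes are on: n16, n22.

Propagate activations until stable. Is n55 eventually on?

n55 would need n22 and n15 (G3), but n15 never turns on.

No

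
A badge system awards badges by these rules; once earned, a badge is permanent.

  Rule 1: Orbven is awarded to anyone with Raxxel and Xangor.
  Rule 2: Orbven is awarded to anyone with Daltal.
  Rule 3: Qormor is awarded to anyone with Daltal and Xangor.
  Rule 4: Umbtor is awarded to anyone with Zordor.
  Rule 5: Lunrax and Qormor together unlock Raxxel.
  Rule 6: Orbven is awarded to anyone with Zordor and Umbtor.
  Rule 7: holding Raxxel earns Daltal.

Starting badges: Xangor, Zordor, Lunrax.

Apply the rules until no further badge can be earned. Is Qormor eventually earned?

No

Qormor would need Daltal and Xangor (Rule 3), but Daltal is never earned.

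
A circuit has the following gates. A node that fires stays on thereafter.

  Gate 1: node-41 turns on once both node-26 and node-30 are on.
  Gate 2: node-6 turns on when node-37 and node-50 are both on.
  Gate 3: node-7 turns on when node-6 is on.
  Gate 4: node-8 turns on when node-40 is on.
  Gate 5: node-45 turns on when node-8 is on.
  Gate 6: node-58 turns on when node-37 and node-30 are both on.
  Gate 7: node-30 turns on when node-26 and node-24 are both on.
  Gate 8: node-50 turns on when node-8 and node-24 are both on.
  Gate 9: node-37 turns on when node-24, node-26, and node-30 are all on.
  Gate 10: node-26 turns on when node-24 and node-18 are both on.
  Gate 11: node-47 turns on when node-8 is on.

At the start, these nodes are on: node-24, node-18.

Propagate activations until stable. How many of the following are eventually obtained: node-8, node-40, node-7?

node-8 would need node-40 (Gate 4), but node-40 never turns on.
No rule produces node-40, and it is not given.
node-7 would need node-6 (Gate 3), but node-6 never turns on.
None of the 3 are reached.

0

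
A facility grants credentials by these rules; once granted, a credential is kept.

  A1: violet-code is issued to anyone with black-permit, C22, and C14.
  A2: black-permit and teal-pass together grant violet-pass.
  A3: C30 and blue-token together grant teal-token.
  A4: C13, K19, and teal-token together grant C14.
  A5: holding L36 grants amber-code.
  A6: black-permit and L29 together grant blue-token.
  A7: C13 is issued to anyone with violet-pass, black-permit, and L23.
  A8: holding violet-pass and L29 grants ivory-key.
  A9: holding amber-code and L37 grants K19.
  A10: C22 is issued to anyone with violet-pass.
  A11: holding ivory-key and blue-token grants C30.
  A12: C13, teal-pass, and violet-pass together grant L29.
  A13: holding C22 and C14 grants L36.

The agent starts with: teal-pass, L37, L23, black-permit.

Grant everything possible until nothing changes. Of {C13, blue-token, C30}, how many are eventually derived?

Holding black-permit and teal-pass grants violet-pass (A2).
Holding violet-pass, black-permit, and L23 grants C13 (A7).
Holding C13, teal-pass, and violet-pass grants L29 (A12).
Holding black-permit and L29 grants blue-token (A6).
Holding violet-pass and L29 grants ivory-key (A8).
Holding ivory-key and blue-token grants C30 (A11).
C13: reached.
blue-token: reached.
C30: reached.
All 3 are reached.

3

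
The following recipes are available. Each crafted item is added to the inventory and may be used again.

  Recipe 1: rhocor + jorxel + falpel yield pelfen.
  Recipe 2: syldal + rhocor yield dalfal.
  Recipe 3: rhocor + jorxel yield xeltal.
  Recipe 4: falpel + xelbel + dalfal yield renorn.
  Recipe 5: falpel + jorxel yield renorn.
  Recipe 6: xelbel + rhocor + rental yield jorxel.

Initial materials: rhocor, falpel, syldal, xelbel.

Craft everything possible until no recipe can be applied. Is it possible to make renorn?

Using Recipe 2, syldal and rhocor make dalfal.
falpel + xelbel + dalfal → renorn (Recipe 4).

Yes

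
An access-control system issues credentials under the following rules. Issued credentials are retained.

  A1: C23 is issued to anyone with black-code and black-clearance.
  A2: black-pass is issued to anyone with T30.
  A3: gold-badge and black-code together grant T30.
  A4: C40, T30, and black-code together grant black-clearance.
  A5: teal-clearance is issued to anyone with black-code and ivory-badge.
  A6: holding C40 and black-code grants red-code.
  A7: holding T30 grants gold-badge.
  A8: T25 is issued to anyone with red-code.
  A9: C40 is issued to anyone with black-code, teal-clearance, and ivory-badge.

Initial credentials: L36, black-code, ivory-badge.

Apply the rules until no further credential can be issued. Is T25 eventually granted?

Holding black-code and ivory-badge grants teal-clearance (A5).
Holding black-code, teal-clearance, and ivory-badge grants C40 (A9).
Holding C40 and black-code grants red-code (A6).
Holding red-code grants T25 (A8).

Yes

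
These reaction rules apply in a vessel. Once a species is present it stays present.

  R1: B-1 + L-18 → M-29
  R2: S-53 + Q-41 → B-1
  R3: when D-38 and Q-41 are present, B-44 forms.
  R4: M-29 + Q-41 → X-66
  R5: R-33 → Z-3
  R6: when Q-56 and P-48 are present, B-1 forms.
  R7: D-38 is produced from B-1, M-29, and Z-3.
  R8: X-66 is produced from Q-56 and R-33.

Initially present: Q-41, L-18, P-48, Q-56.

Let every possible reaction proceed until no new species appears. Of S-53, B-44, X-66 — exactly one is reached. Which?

Q-56 and P-48 present → B-1 forms (R6).
B-1 and L-18 present → M-29 forms (R1).
M-29 and Q-41 present → X-66 forms (R4).
No rule produces S-53, and it is not given. B-44 would need D-38 and Q-41 (R3), but D-38 never forms.

X-66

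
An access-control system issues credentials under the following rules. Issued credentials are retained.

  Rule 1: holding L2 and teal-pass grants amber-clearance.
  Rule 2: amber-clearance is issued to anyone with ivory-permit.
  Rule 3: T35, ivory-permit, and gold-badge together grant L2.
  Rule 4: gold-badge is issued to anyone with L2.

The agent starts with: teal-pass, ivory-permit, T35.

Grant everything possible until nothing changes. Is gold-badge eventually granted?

gold-badge would need L2 (Rule 4), but L2 is never granted.

No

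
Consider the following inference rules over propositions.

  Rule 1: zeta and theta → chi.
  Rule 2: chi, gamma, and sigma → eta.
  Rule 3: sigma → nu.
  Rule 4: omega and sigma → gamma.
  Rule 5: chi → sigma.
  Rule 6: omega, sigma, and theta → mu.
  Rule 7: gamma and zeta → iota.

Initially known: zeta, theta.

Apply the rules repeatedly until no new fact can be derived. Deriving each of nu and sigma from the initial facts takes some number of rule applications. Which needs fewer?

sigma

sigma: zeta and theta hold, so chi follows (Rule 1). From chi, Rule 5 gives sigma. [2 rule applications]
nu: zeta and theta hold, so chi follows (Rule 1). chi holds, so sigma follows (Rule 5). From sigma, Rule 3 gives nu. [3 rule applications]
sigma needs fewer.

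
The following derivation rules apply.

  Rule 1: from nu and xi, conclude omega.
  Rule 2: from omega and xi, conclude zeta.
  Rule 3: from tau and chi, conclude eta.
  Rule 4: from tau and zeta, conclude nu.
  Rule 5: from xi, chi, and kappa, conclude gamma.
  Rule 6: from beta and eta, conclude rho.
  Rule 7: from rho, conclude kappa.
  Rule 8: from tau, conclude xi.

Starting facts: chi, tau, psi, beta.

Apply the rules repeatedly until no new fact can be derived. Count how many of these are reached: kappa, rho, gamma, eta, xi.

5

tau and chi hold, so eta follows (Rule 3).
tau holds, so xi follows (Rule 8).
From beta and eta, Rule 6 gives rho.
rho holds, so kappa follows (Rule 7).
xi, chi, and kappa hold, so gamma follows (Rule 5).
kappa: reached.
rho: reached.
gamma: reached.
eta: reached.
xi: reached.
All 5 are reached.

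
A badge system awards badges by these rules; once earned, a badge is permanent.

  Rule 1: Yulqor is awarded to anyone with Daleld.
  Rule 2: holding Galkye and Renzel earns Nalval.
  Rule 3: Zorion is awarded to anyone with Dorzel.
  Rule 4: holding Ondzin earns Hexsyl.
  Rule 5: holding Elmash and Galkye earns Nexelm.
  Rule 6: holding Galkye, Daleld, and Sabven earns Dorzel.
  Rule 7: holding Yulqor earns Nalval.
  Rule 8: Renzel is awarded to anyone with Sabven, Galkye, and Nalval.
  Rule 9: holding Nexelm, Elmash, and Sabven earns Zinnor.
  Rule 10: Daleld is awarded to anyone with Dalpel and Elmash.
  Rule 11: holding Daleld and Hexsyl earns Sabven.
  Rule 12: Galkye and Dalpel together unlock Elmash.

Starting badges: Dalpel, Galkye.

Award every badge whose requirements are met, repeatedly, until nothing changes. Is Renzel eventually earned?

Renzel would need Sabven, Galkye, and Nalval (Rule 8), but Sabven is never earned.

No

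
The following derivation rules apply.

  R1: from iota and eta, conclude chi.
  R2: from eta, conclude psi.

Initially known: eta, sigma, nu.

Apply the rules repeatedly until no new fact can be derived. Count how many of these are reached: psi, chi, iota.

From eta, R2 gives psi.
psi: reached.
chi would need iota and eta (R1), but iota is never established.
No rule produces iota, and it is not given.
Reached: psi — 1 of the 3.

1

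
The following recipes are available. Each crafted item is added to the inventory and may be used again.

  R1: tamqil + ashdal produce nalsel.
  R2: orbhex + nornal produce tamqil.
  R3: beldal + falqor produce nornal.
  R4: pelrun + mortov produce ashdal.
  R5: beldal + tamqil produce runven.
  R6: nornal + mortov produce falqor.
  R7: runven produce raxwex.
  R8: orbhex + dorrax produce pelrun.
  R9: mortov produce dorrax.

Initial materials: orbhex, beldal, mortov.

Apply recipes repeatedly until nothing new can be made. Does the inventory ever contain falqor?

falqor would need nornal and mortov (R6), but nornal is never obtained.

No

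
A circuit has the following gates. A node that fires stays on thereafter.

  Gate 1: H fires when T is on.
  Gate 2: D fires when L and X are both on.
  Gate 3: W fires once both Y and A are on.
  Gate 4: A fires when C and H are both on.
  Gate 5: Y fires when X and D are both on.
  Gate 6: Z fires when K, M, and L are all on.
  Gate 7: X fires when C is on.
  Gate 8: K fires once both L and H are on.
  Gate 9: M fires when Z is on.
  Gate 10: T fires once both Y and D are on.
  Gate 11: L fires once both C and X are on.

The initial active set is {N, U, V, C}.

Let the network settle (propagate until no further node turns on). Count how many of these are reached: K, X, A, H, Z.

4

Gate 7: C on → X on.
C and X are on, so L fires (Gate 11).
Gate 2: L and X on → D on.
Gate 5: X and D on → Y on.
Gate 10: Y and D on → T on.
Gate 1: T on → H on.
Gate 8: L and H on → K on.
Gate 4: C and H on → A on.
K: reached.
X: reached.
A: reached.
H: reached.
Z would need K, M, and L (Gate 6), but M never turns on.
Reached: K, X, A, and H — 4 of the 5.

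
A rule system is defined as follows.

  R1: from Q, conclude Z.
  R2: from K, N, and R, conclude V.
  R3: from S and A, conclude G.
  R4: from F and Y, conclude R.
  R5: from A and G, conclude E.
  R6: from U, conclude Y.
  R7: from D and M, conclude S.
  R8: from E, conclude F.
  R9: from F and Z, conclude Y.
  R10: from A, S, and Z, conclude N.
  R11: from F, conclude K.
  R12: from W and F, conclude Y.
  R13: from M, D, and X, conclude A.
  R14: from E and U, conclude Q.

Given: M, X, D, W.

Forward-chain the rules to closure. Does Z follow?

No

Z would need Q (R1), but Q is never established.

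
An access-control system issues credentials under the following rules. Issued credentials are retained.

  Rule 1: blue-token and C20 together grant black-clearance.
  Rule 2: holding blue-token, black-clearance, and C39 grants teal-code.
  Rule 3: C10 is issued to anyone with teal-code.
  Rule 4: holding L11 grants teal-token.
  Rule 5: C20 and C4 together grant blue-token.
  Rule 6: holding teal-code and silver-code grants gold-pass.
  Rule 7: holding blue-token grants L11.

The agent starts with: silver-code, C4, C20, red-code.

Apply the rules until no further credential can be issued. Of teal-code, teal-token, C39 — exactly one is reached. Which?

teal-token

Holding C20 and C4 grants blue-token (Rule 5).
Holding blue-token grants L11 (Rule 7).
Holding L11 grants teal-token (Rule 4).
No rule produces C39, and it is not given. teal-code would need blue-token, black-clearance, and C39 (Rule 2), but C39 is never granted.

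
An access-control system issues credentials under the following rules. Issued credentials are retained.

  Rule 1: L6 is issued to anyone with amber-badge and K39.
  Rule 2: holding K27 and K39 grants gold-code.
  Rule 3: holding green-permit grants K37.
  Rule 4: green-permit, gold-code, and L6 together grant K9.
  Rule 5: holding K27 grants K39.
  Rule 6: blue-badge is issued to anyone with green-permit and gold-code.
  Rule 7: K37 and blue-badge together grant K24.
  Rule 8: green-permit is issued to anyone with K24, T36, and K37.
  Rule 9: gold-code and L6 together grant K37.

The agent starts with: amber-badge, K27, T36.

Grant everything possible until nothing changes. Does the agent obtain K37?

Holding K27 grants K39 (Rule 5).
Holding K27 and K39 grants gold-code (Rule 2).
Holding amber-badge and K39 grants L6 (Rule 1).
Holding gold-code and L6 grants K37 (Rule 9).

Yes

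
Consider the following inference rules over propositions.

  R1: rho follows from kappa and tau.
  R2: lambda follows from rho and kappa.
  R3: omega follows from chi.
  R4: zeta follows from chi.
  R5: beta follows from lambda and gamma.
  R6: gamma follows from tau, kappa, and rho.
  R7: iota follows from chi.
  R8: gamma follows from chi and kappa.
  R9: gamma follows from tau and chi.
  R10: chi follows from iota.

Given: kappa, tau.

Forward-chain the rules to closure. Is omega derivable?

omega would need chi (R3), but chi is never established.

No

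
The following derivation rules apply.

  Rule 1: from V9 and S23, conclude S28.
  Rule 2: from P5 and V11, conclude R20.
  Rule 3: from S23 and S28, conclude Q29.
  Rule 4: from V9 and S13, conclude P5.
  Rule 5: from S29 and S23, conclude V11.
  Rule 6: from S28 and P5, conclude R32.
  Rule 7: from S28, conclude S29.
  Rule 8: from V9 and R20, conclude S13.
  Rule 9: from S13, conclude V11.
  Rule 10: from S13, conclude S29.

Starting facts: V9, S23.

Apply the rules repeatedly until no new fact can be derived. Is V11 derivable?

Yes

From V9 and S23, Rule 1 gives S28.
S28 holds, so S29 follows (Rule 7).
S29 and S23 hold, so V11 follows (Rule 5).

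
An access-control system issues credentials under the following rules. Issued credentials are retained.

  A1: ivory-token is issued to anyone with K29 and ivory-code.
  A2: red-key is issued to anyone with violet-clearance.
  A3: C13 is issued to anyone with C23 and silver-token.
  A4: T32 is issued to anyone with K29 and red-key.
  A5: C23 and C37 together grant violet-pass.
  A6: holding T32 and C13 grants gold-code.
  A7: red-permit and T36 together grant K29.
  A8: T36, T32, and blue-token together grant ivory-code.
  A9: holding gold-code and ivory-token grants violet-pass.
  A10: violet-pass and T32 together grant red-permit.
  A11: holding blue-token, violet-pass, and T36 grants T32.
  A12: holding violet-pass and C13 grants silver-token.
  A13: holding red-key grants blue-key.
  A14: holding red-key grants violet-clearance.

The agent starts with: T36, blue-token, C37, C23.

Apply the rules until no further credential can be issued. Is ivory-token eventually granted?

Holding C23 and C37 grants violet-pass (A5).
Holding blue-token, violet-pass, and T36 grants T32 (A11).
Holding violet-pass and T32 grants red-permit (A10).
Holding T36, T32, and blue-token grants ivory-code (A8).
Holding red-permit and T36 grants K29 (A7).
Holding K29 and ivory-code grants ivory-token (A1).

Yes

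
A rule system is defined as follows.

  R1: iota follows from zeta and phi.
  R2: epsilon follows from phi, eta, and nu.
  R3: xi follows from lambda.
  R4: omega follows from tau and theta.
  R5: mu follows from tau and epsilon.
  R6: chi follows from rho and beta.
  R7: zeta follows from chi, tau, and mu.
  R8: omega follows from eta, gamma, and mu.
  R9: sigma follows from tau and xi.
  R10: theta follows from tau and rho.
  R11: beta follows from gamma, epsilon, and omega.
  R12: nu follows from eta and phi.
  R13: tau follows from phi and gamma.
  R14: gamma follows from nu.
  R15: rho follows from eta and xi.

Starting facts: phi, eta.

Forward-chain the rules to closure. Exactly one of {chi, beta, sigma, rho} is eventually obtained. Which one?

eta and phi hold, so nu follows (R12).
phi, eta, and nu hold, so epsilon follows (R2).
From nu, R14 gives gamma.
From phi and gamma, R13 gives tau.
tau and epsilon hold, so mu follows (R5).
eta, gamma, and mu hold, so omega follows (R8).
gamma, epsilon, and omega hold, so beta follows (R11).
sigma would need tau and xi (R9), but xi is never established. rho would need eta and xi (R15), but xi is never established. chi would need rho and beta (R6), but rho is never established.

beta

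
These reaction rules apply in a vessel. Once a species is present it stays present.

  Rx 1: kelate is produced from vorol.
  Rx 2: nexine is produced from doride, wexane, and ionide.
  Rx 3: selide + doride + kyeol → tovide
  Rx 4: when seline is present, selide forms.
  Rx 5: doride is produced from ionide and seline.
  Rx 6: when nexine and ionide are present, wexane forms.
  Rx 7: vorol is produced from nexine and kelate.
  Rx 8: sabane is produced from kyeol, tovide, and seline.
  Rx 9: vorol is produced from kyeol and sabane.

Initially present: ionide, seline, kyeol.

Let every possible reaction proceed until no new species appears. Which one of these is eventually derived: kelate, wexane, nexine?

seline present → selide forms (Rx 4).
ionide and seline present → doride forms (Rx 5).
selide, doride, and kyeol present → tovide forms (Rx 3).
kyeol, tovide, and seline present → sabane forms (Rx 8).
kyeol and sabane present → vorol forms (Rx 9).
vorol present → kelate forms (Rx 1).
nexine would need doride, wexane, and ionide (Rx 2), but wexane never forms. wexane would need nexine and ionide (Rx 6), but nexine never forms.

kelate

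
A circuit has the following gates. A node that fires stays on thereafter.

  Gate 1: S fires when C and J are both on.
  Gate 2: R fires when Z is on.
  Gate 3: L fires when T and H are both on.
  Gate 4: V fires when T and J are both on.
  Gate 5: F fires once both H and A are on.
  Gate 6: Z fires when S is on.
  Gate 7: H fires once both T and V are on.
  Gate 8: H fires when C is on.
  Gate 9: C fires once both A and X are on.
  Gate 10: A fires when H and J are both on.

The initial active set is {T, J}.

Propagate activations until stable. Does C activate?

No

C would need A and X (Gate 9), but X never turns on.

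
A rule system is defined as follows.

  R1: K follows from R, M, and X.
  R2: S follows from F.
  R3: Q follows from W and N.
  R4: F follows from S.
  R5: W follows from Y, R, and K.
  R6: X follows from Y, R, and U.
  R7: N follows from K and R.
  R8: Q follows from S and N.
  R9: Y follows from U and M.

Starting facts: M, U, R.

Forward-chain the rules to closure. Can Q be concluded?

Yes

U and M hold, so Y follows (R9).
Y, R, and U hold, so X follows (R6).
R, M, and X hold, so K follows (R1).
From Y, R, and K, R5 gives W.
From K and R, R7 gives N.
W and N hold, so Q follows (R3).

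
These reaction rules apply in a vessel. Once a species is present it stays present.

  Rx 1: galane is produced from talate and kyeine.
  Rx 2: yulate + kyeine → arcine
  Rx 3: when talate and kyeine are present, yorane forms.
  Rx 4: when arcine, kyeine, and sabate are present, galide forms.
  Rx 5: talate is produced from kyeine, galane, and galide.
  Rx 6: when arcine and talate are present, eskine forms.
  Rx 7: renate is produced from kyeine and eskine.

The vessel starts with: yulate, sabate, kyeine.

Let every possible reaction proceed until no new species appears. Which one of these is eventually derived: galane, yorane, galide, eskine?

yulate and kyeine present → arcine forms (Rx 2).
arcine, kyeine, and sabate present → galide forms (Rx 4).
galane would need talate and kyeine (Rx 1), but talate never forms. yorane would need talate and kyeine (Rx 3), but talate never forms. eskine would need arcine and talate (Rx 6), but talate never forms.

galide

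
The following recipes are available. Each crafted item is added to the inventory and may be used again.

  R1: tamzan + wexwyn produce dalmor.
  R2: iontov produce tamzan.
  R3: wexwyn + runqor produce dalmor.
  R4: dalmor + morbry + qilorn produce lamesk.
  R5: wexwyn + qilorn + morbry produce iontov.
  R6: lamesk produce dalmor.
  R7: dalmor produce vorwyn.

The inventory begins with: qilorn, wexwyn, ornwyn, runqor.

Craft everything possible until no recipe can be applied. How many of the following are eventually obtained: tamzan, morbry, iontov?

0

tamzan would need iontov (R2), but iontov is never obtained.
No rule produces morbry, and it is not given.
iontov would need wexwyn, qilorn, and morbry (R5), but morbry is never obtained.
None of the 3 are reached.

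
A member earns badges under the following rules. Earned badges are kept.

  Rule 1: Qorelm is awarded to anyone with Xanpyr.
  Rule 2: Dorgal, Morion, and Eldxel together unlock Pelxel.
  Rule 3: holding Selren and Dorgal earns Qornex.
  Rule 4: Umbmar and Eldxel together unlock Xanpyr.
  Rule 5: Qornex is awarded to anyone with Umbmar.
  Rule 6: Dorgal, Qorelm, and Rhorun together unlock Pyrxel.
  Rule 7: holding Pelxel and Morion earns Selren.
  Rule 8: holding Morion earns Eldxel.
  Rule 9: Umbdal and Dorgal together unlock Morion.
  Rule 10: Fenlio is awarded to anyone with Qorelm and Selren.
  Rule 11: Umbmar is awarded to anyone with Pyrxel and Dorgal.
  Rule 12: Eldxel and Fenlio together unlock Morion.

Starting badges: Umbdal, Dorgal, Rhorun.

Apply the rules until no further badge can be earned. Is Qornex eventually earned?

With Umbdal and Dorgal, Morion is earned (Rule 9).
With Morion, Eldxel is earned (Rule 8).
With Dorgal, Morion, and Eldxel, Pelxel is earned (Rule 2).
With Pelxel and Morion, Selren is earned (Rule 7).
With Selren and Dorgal, Qornex is earned (Rule 3).

Yes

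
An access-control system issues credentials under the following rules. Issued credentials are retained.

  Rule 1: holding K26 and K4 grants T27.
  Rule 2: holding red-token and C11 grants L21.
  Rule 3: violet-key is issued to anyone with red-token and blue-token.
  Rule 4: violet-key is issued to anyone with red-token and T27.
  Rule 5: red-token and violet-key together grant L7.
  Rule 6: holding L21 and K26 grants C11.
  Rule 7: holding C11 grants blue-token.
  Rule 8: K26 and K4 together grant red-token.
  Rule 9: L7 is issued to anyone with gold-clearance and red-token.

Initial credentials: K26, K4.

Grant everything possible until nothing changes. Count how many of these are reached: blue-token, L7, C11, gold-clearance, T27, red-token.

3

Holding K26 and K4 grants T27 (Rule 1).
Holding K26 and K4 grants red-token (Rule 8).
Holding red-token and T27 grants violet-key (Rule 4).
Holding red-token and violet-key grants L7 (Rule 5).
blue-token would need C11 (Rule 7), but C11 is never granted.
L7: reached.
C11 would need L21 and K26 (Rule 6), but L21 is never granted.
No rule produces gold-clearance, and it is not given.
T27: reached.
red-token: reached.
Reached: L7, T27, and red-token — 3 of the 6.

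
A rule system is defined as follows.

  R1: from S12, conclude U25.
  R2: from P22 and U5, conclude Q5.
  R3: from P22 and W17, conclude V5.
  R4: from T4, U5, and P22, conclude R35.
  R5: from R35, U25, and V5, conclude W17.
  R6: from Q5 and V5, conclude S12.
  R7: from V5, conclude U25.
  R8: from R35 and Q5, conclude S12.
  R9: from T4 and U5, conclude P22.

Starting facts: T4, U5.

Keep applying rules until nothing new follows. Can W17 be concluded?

W17 would need R35, U25, and V5 (R5), but V5 is never established.

No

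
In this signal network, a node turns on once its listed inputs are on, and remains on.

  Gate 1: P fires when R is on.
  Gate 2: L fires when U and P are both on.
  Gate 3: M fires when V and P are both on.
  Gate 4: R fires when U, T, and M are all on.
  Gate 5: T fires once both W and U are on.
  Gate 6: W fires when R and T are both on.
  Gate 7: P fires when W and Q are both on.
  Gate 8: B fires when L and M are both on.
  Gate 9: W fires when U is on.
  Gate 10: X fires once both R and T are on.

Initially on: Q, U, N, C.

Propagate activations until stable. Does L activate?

Yes

U is on, so W fires (Gate 9).
W and Q are on, so P fires (Gate 7).
Gate 2: U and P on → L on.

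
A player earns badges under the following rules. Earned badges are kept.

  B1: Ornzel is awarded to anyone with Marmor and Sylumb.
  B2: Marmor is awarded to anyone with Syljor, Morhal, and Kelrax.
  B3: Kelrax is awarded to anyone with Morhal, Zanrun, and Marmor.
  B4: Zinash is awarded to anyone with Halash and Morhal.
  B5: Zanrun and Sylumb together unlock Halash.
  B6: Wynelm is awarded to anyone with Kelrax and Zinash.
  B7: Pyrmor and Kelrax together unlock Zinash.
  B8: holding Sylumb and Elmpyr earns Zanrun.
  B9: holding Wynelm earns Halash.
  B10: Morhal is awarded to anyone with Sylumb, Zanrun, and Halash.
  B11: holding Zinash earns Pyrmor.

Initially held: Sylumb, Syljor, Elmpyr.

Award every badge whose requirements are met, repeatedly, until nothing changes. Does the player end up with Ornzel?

Ornzel would need Marmor and Sylumb (B1), but Marmor is never earned.

No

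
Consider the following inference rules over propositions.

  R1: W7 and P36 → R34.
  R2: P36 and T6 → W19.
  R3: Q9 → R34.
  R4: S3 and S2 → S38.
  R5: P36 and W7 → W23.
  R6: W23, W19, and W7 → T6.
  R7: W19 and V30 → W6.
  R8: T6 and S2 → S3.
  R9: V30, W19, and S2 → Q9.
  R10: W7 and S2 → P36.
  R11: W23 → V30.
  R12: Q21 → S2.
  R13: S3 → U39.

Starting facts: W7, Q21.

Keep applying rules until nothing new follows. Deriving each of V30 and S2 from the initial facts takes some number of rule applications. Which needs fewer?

S2: From Q21, R12 gives S2. [1 rule application]
V30: Q21 holds, so S2 follows (R12). W7 and S2 hold, so P36 follows (R10). From P36 and W7, R5 gives W23. W23 holds, so V30 follows (R11). [4 rule applications]
S2 needs fewer.

S2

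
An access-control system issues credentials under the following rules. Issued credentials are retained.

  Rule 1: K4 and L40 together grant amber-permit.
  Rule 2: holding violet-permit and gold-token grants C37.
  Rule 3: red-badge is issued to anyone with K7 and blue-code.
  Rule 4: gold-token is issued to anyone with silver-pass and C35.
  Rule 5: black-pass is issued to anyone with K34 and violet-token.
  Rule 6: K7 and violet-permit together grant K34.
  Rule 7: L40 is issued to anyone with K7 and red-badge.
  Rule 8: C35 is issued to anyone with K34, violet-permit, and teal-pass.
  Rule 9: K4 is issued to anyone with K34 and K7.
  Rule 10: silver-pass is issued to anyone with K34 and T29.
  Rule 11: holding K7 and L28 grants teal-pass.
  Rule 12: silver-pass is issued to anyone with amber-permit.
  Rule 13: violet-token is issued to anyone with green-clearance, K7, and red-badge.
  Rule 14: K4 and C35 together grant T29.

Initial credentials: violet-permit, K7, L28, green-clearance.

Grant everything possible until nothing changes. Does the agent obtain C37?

Yes

Holding K7 and violet-permit grants K34 (Rule 6).
Holding K7 and L28 grants teal-pass (Rule 11).
Holding K34 and K7 grants K4 (Rule 9).
Holding K34, violet-permit, and teal-pass grants C35 (Rule 8).
Holding K4 and C35 grants T29 (Rule 14).
Holding K34 and T29 grants silver-pass (Rule 10).
Holding silver-pass and C35 grants gold-token (Rule 4).
Holding violet-permit and gold-token grants C37 (Rule 2).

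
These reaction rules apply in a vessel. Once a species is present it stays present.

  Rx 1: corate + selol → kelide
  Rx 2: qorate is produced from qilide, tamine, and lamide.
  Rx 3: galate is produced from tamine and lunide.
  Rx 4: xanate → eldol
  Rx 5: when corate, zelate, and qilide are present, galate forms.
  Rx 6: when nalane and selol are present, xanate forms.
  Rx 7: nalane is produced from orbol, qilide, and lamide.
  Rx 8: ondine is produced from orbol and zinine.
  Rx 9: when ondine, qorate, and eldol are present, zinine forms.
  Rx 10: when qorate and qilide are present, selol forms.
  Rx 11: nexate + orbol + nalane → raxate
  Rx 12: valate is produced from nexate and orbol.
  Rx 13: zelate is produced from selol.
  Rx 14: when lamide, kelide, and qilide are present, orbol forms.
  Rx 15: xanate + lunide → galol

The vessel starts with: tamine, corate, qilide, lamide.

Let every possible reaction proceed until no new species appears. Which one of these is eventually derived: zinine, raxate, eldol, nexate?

qilide, tamine, and lamide present → qorate forms (Rx 2).
qorate and qilide present → selol forms (Rx 10).
corate and selol present → kelide forms (Rx 1).
lamide, kelide, and qilide present → orbol forms (Rx 14).
orbol, qilide, and lamide present → nalane forms (Rx 7).
nalane and selol present → xanate forms (Rx 6).
xanate present → eldol forms (Rx 4).
No rule produces nexate, and it is not given. zinine would need ondine, qorate, and eldol (Rx 9), but ondine never forms. raxate would need nexate, orbol, and nalane (Rx 11), but nexate never forms.

eldol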